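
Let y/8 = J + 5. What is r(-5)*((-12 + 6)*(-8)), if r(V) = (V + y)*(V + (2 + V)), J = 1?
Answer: -16512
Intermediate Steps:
y = 48 (y = 8*(1 + 5) = 8*6 = 48)
r(V) = (2 + 2*V)*(48 + V) (r(V) = (V + 48)*(V + (2 + V)) = (48 + V)*(2 + 2*V) = (2 + 2*V)*(48 + V))
r(-5)*((-12 + 6)*(-8)) = (96 + 2*(-5)**2 + 98*(-5))*((-12 + 6)*(-8)) = (96 + 2*25 - 490)*(-6*(-8)) = (96 + 50 - 490)*48 = -344*48 = -16512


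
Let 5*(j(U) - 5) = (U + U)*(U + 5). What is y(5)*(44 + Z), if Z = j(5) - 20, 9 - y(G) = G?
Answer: 196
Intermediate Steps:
j(U) = 5 + 2*U*(5 + U)/5 (j(U) = 5 + ((U + U)*(U + 5))/5 = 5 + ((2*U)*(5 + U))/5 = 5 + (2*U*(5 + U))/5 = 5 + 2*U*(5 + U)/5)
y(G) = 9 - G
Z = 5 (Z = (5 + 2*5 + (⅖)*5²) - 20 = (5 + 10 + (⅖)*25) - 20 = (5 + 10 + 10) - 20 = 25 - 20 = 5)
y(5)*(44 + Z) = (9 - 1*5)*(44 + 5) = (9 - 5)*49 = 4*49 = 196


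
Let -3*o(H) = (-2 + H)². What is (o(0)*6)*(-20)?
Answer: 160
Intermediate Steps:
o(H) = -(-2 + H)²/3
(o(0)*6)*(-20) = (-(-2 + 0)²/3*6)*(-20) = (-⅓*(-2)²*6)*(-20) = (-⅓*4*6)*(-20) = -4/3*6*(-20) = -8*(-20) = 160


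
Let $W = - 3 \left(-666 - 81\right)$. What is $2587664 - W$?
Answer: $2585423$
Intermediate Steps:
$W = 2241$ ($W = \left(-3\right) \left(-747\right) = 2241$)
$2587664 - W = 2587664 - 2241 = 2585423$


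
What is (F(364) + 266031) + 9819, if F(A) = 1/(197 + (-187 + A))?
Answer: 103167901/374 ≈ 2.7585e+5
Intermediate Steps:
F(A) = 1/(10 + A)
(F(364) + 266031) + 9819 = (1/(10 + 364) + 266031) + 9819 = (1/374 + 266031) + 9819 = 99495595/374 + 9819 = 103167901/374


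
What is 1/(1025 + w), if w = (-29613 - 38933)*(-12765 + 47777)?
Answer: -1/2399931527 ≈ -4.1668e-10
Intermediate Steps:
w = -2399932552 (w = -68546*35012 = -2399932552)
1/(1025 + w) = 1/(1025 - 2399932552) = 1/(-2399931527) = -1/2399931527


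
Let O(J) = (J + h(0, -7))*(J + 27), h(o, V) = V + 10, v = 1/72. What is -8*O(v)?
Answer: -422065/648 ≈ -651.33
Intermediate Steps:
v = 1/72 ≈ 0.013889
h(o, V) = 10 + V
O(J) = (3 + J)*(27 + J) (O(J) = (J + (10 - 7))*(J + 27) = (J + 3)*(27 + J) = (3 + J)*(27 + J))
-8*O(v) = -8*(81 + (1/72)² + 30*(1/72)) = -8*(81 + 1/5184 + 5/12) = -8*422065/5184 = -422065/648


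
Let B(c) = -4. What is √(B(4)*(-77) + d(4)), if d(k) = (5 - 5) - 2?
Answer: 3*√34 ≈ 17.493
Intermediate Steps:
d(k) = -2 (d(k) = 0 - 2 = -2)
√(B(4)*(-77) + d(4)) = √(-4*(-77) - 2) = √(308 - 2) = √306 = 3*√34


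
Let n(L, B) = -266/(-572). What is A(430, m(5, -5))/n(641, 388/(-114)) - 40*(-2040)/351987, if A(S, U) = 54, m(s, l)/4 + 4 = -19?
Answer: 1815646676/15604757 ≈ 116.35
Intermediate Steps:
m(s, l) = -92 (m(s, l) = -16 + 4*(-19) = -16 - 76 = -92)
n(L, B) = 133/286 (n(L, B) = -266*(-1/572) = 133/286)
A(430, m(5, -5))/n(641, 388/(-114)) - 40*(-2040)/351987 = 54/(133/286) - 40*(-2040)/351987 = 54*(286/133) + 81600*(1/351987) = 15444/133 + 27200/117329 = 1815646676/15604757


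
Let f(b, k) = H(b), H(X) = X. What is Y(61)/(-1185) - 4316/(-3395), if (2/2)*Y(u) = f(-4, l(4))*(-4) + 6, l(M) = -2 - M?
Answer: 1007954/804615 ≈ 1.2527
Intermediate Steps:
f(b, k) = b
Y(u) = 22 (Y(u) = -4*(-4) + 6 = 16 + 6 = 22)
Y(61)/(-1185) - 4316/(-3395) = 22/(-1185) - 4316/(-3395) = 22*(-1/1185) - 4316*(-1/3395) = -22/1185 + 4316/3395 = 1007954/804615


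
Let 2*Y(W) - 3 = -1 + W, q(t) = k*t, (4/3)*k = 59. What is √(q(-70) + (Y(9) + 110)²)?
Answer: √40971/2 ≈ 101.21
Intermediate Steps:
k = 177/4 (k = (¾)*59 = 177/4 ≈ 44.250)
q(t) = 177*t/4
Y(W) = 1 + W/2 (Y(W) = 3/2 + (-1 + W)/2 = 3/2 + (-½ + W/2) = 1 + W/2)
√(q(-70) + (Y(9) + 110)²) = √((177/4)*(-70) + ((1 + (½)*9) + 110)²) = √(-6195/2 + ((1 + 9/2) + 110)²) = √(-6195/2 + (11/2 + 110)²) = √(-6195/2 + (231/2)²) = √(-6195/2 + 53361/4) = √(40971/4) = √40971/2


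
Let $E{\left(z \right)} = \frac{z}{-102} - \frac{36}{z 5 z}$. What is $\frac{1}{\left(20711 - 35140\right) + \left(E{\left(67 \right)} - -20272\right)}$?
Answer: $\frac{2289390}{13375398283} \approx 0.00017116$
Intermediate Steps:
$E{\left(z \right)} = - \frac{36}{5 z^{2}} - \frac{z}{102}$ ($E{\left(z \right)} = z \left(- \frac{1}{102}\right) - \frac{36}{5 z z} = - \frac{z}{102} - \frac{36}{5 z^{2}} = - \frac{36}{5 z^{2}} - \frac{z}{102}$)
$\frac{1}{\left(20711 - 35140\right) + \left(E{\left(67 \right)} - -20272\right)} = \frac{1}{\left(20711 - 35140\right) - \left(- \frac{2067677}{102} + \frac{36}{22445}\right)} = \frac{1}{-14429 + \left(\left(\left(- \frac{36}{5}\right) \frac{1}{4489} - \frac{67}{102}\right) + 20272\right)} = \frac{1}{-14429 + \left(\left(- \frac{36}{22445} - \frac{67}{102}\right) + 20272\right)} = \frac{1}{-14429 + \left(- \frac{1507487}{2289390} + 20272\right)} = \frac{1}{-14429 + \frac{46409006593}{2289390}} = \frac{1}{\frac{13375398283}{2289390}} = \frac{2289390}{13375398283}$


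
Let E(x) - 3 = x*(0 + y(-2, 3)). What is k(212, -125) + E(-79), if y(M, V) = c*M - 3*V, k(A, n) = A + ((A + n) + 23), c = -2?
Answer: 720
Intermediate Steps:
k(A, n) = 23 + n + 2*A (k(A, n) = A + (23 + A + n) = 23 + n + 2*A)
y(M, V) = -3*V - 2*M (y(M, V) = -2*M - 3*V = -3*V - 2*M)
E(x) = 3 - 5*x (E(x) = 3 + x*(0 + (-3*3 - 2*(-2))) = 3 + x*(0 + (-9 + 4)) = 3 + x*(0 - 5) = 3 + x*(-5) = 3 - 5*x)
k(212, -125) + E(-79) = (23 - 125 + 2*212) + (3 - 5*(-79)) = (23 - 125 + 424) + (3 + 395) = 322 + 398 = 720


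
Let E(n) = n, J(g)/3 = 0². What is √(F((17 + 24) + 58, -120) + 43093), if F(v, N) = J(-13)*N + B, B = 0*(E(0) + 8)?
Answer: √43093 ≈ 207.59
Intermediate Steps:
J(g) = 0 (J(g) = 3*0² = 3*0 = 0)
B = 0 (B = 0*(0 + 8) = 0*8 = 0)
F(v, N) = 0 (F(v, N) = 0*N + 0 = 0 + 0 = 0)
√(F((17 + 24) + 58, -120) + 43093) = √(0 + 43093) = √43093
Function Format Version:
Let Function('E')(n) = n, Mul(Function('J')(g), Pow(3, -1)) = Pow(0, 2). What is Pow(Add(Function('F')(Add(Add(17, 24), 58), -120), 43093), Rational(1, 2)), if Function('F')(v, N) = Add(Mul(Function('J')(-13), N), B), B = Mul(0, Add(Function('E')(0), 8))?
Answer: Pow(43093, Rational(1, 2)) ≈ 207.59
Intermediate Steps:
Function('J')(g) = 0 (Function('J')(g) = Mul(3, Pow(0, 2)) = Mul(3, 0) = 0)
B = 0 (B = Mul(0, Add(0, 8)) = Mul(0, 8) = 0)
Function('F')(v, N) = 0 (Function('F')(v, N) = Add(Mul(0, N), 0) = Add(0, 0) = 0)
Pow(Add(Function('F')(Add(Add(17, 24), 58), -120), 43093), Rational(1, 2)) = Pow(Add(0, 43093), Rational(1, 2)) = Pow(43093, Rational(1, 2))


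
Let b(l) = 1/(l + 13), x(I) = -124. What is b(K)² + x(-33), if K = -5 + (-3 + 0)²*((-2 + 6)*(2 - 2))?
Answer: -7935/64 ≈ -123.98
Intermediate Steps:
K = -5 (K = -5 + (-3)²*(4*0) = -5 + 9*0 = -5 + 0 = -5)
b(l) = 1/(13 + l)
b(K)² + x(-33) = (1/(13 - 5))² - 124 = (1/8)² - 124 = (⅛)² - 124 = 1/64 - 124 = -7935/64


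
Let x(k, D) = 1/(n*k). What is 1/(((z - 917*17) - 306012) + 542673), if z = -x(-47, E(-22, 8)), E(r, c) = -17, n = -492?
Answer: 23124/5112068927 ≈ 4.5234e-6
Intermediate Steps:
x(k, D) = -1/(492*k) (x(k, D) = 1/(-492*k) = -1/(492*k))
z = -1/23124 (z = -(-1)/(492*(-47)) = -(-1)*(-1)/(492*47) = -1*1/23124 = -1/23124 ≈ -4.3245e-5)
1/(((z - 917*17) - 306012) + 542673) = 1/(((-1/23124 - 917*17) - 306012) + 542673) = 1/(((-1/23124 - 15589) - 306012) + 542673) = 1/((-360480037/23124 - 306012) + 542673) = 1/(-7436701525/23124 + 542673) = 1/(5112068927/23124) = 23124/5112068927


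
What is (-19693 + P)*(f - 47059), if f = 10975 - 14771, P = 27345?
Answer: -389142460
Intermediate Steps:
f = -3796
(-19693 + P)*(f - 47059) = (-19693 + 27345)*(-3796 - 47059) = 7652*(-50855) = -389142460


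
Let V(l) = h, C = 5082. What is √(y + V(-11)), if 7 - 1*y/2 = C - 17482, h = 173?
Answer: √24987 ≈ 158.07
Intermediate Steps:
V(l) = 173
y = 24814 (y = 14 - 2*(5082 - 17482) = 14 - 2*(-12400) = 14 + 24800 = 24814)
√(y + V(-11)) = √(24814 + 173) = √24987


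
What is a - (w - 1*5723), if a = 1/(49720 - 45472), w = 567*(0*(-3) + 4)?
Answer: 14676841/4248 ≈ 3455.0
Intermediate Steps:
w = 2268 (w = 567*(0 + 4) = 567*4 = 2268)
a = 1/4248 ≈ 0.00023540
a - (w - 1*5723) = 1/4248 - (2268 - 1*5723) = 1/4248 - (2268 - 5723) = 1/4248 - 1*(-3455) = 1/4248 + 3455 = 14676841/4248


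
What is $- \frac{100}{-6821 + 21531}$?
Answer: $- \frac{10}{1471} \approx -0.0067981$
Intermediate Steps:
$- \frac{100}{-6821 + 21531} = - \frac{100}{14710} = \left(-100\right) \frac{1}{14710} = - \frac{10}{1471}$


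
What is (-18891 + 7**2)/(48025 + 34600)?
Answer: -18842/82625 ≈ -0.22804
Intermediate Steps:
(-18891 + 7**2)/(48025 + 34600) = (-18891 + 49)/82625 = -18842*1/82625 = -18842/82625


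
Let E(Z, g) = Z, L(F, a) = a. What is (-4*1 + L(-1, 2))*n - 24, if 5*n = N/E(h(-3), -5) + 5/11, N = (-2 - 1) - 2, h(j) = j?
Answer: -820/33 ≈ -24.848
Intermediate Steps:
N = -5 (N = -3 - 2 = -5)
n = 14/33 (n = (-5/(-3) + 5/11)/5 = (-5*(-⅓) + 5*(1/11))/5 = (5/3 + 5/11)/5 = (⅕)*(70/33) = 14/33 ≈ 0.42424)
(-4*1 + L(-1, 2))*n - 24 = (-4*1 + 2)*(14/33) - 24 = (-4 + 2)*(14/33) - 24 = -2*14/33 - 24 = -28/33 - 24 = -820/33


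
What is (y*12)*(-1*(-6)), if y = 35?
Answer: 2520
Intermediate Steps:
(y*12)*(-1*(-6)) = (35*12)*(-1*(-6)) = 420*6 = 2520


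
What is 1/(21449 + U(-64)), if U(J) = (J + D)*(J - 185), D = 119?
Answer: 1/7754 ≈ 0.00012897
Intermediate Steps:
U(J) = (-185 + J)*(119 + J) (U(J) = (J + 119)*(J - 185) = (119 + J)*(-185 + J) = (-185 + J)*(119 + J))
1/(21449 + U(-64)) = 1/(21449 + (-22015 + (-64)² - 66*(-64))) = 1/(21449 + (-22015 + 4096 + 4224)) = 1/(21449 - 13695) = 1/7754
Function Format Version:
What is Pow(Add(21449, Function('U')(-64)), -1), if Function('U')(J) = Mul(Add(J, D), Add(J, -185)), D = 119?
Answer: Rational(1, 7754) ≈ 0.00012897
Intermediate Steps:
Function('U')(J) = Mul(Add(-185, J), Add(119, J)) (Function('U')(J) = Mul(Add(J, 119), Add(J, -185)) = Mul(Add(119, J), Add(-185, J)) = Mul(Add(-185, J), Add(119, J)))
Pow(Add(21449, Function('U')(-64)), -1) = Pow(Add(21449, Add(-22015, Pow(-64, 2), Mul(-66, -64))), -1) = Pow(Add(21449, Add(-22015, 4096, 4224)), -1) = Pow(Add(21449, -13695), -1) = Pow(7754, -1) = Rational(1, 7754)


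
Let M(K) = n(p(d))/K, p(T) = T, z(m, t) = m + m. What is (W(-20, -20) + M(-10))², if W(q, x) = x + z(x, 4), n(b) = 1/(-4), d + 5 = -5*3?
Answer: 5755201/1600 ≈ 3597.0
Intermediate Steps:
z(m, t) = 2*m
d = -20 (d = -5 - 5*3 = -5 - 15 = -20)
n(b) = -¼
W(q, x) = 3*x (W(q, x) = x + 2*x = 3*x)
M(K) = -1/(4*K)
(W(-20, -20) + M(-10))² = (3*(-20) - ¼/(-10))² = (-60 - ¼*(-⅒))² = (-60 + 1/40)² = (-2399/40)² = 5755201/1600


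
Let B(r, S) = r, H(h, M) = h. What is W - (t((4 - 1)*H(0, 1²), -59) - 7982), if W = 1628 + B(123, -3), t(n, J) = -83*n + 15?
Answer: 9718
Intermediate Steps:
t(n, J) = 15 - 83*n
W = 1751 (W = 1628 + 123 = 1751)
W - (t((4 - 1)*H(0, 1²), -59) - 7982) = 1751 - ((15 - 83*(4 - 1)*0) - 7982) = 1751 - ((15 - 249*0) - 7982) = 1751 - ((15 - 83*0) - 7982) = 1751 - ((15 + 0) - 7982) = 1751 - (15 - 7982) = 1751 - 1*(-7967) = 1751 + 7967 = 9718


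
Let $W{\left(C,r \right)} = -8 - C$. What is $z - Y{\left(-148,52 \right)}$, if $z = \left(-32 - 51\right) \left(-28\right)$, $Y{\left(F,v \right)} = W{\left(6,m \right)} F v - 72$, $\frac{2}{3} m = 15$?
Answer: $-105348$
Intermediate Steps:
$m = \frac{45}{2}$ ($m = \frac{3}{2} \cdot 15 = \frac{45}{2} \approx 22.5$)
$Y{\left(F,v \right)} = -72 - 14 F v$ ($Y{\left(F,v \right)} = \left(-8 - 6\right) F v - 72 = - 14 F v - 72 = -72 - 14 F v$)
$z = 2324$ ($z = \left(-83\right) \left(-28\right) = 2324$)
$z - Y{\left(-148,52 \right)} = 2324 - \left(-72 - \left(-2072\right) 52\right) = 2324 - \left(-72 + 107744\right) = 2324 - 107672 = -105348$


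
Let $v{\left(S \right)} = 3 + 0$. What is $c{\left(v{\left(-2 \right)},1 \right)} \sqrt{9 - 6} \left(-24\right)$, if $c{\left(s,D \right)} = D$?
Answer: $- 24 \sqrt{3} \approx -41.569$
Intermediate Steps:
$v{\left(S \right)} = 3$
$c{\left(v{\left(-2 \right)},1 \right)} \sqrt{9 - 6} \left(-24\right) = 1 \sqrt{9 - 6} \left(-24\right) = 1 \sqrt{3} \left(-24\right) = \sqrt{3} \left(-24\right) = - 24 \sqrt{3}$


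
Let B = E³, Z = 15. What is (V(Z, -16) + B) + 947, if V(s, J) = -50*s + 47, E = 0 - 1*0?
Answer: 244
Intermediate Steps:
E = 0 (E = 0 + 0 = 0)
V(s, J) = 47 - 50*s
B = 0 (B = 0³ = 0)
(V(Z, -16) + B) + 947 = ((47 - 50*15) + 0) + 947 = ((47 - 750) + 0) + 947 = (-703 + 0) + 947 = -703 + 947 = 244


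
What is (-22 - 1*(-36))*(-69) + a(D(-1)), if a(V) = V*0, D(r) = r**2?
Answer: -966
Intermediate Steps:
a(V) = 0
(-22 - 1*(-36))*(-69) + a(D(-1)) = (-22 - 1*(-36))*(-69) + 0 = (-22 + 36)*(-69) + 0 = 14*(-69) + 0 = -966 + 0 = -966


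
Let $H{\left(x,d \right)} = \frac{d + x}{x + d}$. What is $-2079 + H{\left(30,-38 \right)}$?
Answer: $-2078$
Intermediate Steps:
$H{\left(x,d \right)} = 1$ ($H{\left(x,d \right)} = \frac{d + x}{d + x} = 1$)
$-2079 + H{\left(30,-38 \right)} = -2079 + 1 = -2078$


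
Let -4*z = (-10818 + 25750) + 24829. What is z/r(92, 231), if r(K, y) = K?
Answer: -39761/368 ≈ -108.05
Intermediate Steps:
z = -39761/4 (z = -((-10818 + 25750) + 24829)/4 = -(14932 + 24829)/4 = -¼*39761 = -39761/4 ≈ -9940.3)
z/r(92, 231) = -39761/4/92 = -39761/4*1/92 = -39761/368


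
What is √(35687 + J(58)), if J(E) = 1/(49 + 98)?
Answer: √15737970/21 ≈ 188.91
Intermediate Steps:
J(E) = 1/147
√(35687 + J(58)) = √(35687 + 1/147) = √(5245990/147) = √15737970/21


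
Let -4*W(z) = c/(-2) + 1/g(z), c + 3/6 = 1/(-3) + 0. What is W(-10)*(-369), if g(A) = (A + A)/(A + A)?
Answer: 2091/16 ≈ 130.69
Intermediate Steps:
g(A) = 1 (g(A) = (2*A)/((2*A)) = (2*A)*(1/(2*A)) = 1)
c = -⅚ (c = -½ + (1/(-3) + 0) = -½ + (-⅓ + 0) = -½ - ⅓ = -⅚ ≈ -0.83333)
W(z) = -17/48 (W(z) = -(-⅚/(-2) + 1/1)/4 = -(-⅚*(-½) + 1*1)/4 = -(5/12 + 1)/4 = -¼*17/12 = -17/48)
W(-10)*(-369) = -17/48*(-369) = 2091/16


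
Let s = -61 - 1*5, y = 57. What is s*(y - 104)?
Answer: 3102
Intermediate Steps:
s = -66 (s = -61 - 5 = -66)
s*(y - 104) = -66*(57 - 104) = -66*(-47) = 3102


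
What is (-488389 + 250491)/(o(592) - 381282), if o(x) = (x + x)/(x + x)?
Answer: 237898/381281 ≈ 0.62394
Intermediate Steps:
o(x) = 1 (o(x) = (2*x)/((2*x)) = (2*x)*(1/(2*x)) = 1)
(-488389 + 250491)/(o(592) - 381282) = (-488389 + 250491)/(1 - 381282) = -237898/(-381281) = -237898*(-1/381281) = 237898/381281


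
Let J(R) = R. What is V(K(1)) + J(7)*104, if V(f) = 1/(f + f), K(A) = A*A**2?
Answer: 1457/2 ≈ 728.50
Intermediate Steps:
K(A) = A**3
V(f) = 1/(2*f)
V(K(1)) + J(7)*104 = 1/(2*(1**3)) + 7*104 = (1/2)/1 + 728 = (1/2)*1 + 728 = 1/2 + 728 = 1457/2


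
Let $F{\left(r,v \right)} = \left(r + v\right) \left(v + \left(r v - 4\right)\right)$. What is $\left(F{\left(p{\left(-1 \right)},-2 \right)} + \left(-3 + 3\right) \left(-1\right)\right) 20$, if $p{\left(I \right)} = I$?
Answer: $240$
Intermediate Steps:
$F{\left(r,v \right)} = \left(r + v\right) \left(-4 + v + r v\right)$ ($F{\left(r,v \right)} = \left(r + v\right) \left(v + \left(-4 + r v\right)\right) = \left(r + v\right) \left(-4 + v + r v\right)$)
$\left(F{\left(p{\left(-1 \right)},-2 \right)} + \left(-3 + 3\right) \left(-1\right)\right) 20 = \left(\left(\left(-2\right)^{2} - -4 - -8 - -2 - \left(-2\right)^{2} - 2 \left(-1\right)^{2}\right) + \left(-3 + 3\right) \left(-1\right)\right) 20 = \left(\left(4 + 4 + 8 + 2 - 4 - 2\right) + 0 \left(-1\right)\right) 20 = \left(\left(4 + 4 + 8 + 2 - 4 - 2\right) + 0\right) 20 = \left(12 + 0\right) 20 = 12 \cdot 20 = 240$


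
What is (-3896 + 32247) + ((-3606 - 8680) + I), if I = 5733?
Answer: 21798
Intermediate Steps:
(-3896 + 32247) + ((-3606 - 8680) + I) = (-3896 + 32247) + ((-3606 - 8680) + 5733) = 28351 + (-12286 + 5733) = 28351 - 6553 = 21798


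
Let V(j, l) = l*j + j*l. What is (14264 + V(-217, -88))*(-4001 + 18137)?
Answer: 741518016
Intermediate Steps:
V(j, l) = 2*j*l (V(j, l) = j*l + j*l = 2*j*l)
(14264 + V(-217, -88))*(-4001 + 18137) = (14264 + 2*(-217)*(-88))*(-4001 + 18137) = (14264 + 38192)*14136 = 52456*14136 = 741518016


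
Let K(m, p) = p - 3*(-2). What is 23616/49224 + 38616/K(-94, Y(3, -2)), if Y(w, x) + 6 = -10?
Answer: -39595788/10255 ≈ -3861.1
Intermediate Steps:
Y(w, x) = -16 (Y(w, x) = -6 - 10 = -16)
K(m, p) = 6 + p (K(m, p) = p + 6 = 6 + p)
23616/49224 + 38616/K(-94, Y(3, -2)) = 23616/49224 + 38616/(6 - 16) = 23616*(1/49224) + 38616/(-10) = 984/2051 + 38616*(-⅒) = 984/2051 - 19308/5 = -39595788/10255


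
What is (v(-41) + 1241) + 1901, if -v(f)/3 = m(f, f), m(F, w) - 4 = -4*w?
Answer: 2638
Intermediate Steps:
m(F, w) = 4 - 4*w
v(f) = -12 + 12*f (v(f) = -3*(4 - 4*f) = -12 + 12*f)
(v(-41) + 1241) + 1901 = ((-12 + 12*(-41)) + 1241) + 1901 = ((-12 - 492) + 1241) + 1901 = (-504 + 1241) + 1901 = 737 + 1901 = 2638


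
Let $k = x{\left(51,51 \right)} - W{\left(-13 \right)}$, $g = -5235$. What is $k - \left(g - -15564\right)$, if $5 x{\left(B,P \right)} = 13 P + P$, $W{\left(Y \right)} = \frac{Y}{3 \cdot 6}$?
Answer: $- \frac{916693}{90} \approx -10185.0$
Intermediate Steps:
$W{\left(Y \right)} = \frac{Y}{18}$
$x{\left(B,P \right)} = \frac{14 P}{5}$ ($x{\left(B,P \right)} = \frac{13 P + P}{5} = \frac{14 P}{5}$)
$k = \frac{12917}{90}$ ($k = \frac{14}{5} \cdot 51 - \frac{1}{18} \left(-13\right) = \frac{714}{5} - - \frac{13}{18} = \frac{714}{5} + \frac{13}{18} = \frac{12917}{90} \approx 143.52$)
$k - \left(g - -15564\right) = \frac{12917}{90} - \left(-5235 - -15564\right) = \frac{12917}{90} - \left(-5235 + 15564\right) = \frac{12917}{90} - 10329 = - \frac{916693}{90}$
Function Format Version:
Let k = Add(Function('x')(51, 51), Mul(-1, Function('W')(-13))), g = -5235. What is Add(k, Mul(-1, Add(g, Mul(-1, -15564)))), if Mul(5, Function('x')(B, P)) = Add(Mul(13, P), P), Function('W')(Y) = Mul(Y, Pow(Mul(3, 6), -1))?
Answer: Rational(-916693, 90) ≈ -10185.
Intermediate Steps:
Function('W')(Y) = Mul(Rational(1, 18), Y) (Function('W')(Y) = Mul(Y, Pow(18, -1)) = Mul(Y, Rational(1, 18)) = Mul(Rational(1, 18), Y))
Function('x')(B, P) = Mul(Rational(14, 5), P) (Function('x')(B, P) = Mul(Rational(1, 5), Add(Mul(13, P), P)) = Mul(Rational(1, 5), Mul(14, P)) = Mul(Rational(14, 5), P))
k = Rational(12917, 90) (k = Add(Mul(Rational(14, 5), 51), Mul(-1, Mul(Rational(1, 18), -13))) = Add(Rational(714, 5), Mul(-1, Rational(-13, 18))) = Add(Rational(714, 5), Rational(13, 18)) = Rational(12917, 90) ≈ 143.52)
Add(k, Mul(-1, Add(g, Mul(-1, -15564)))) = Add(Rational(12917, 90), Mul(-1, Add(-5235, Mul(-1, -15564)))) = Add(Rational(12917, 90), Mul(-1, Add(-5235, 15564))) = Add(Rational(12917, 90), Mul(-1, 10329)) = Add(Rational(12917, 90), -10329) = Rational(-916693, 90)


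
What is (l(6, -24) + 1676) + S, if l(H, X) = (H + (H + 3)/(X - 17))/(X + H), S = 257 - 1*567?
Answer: 335957/246 ≈ 1365.7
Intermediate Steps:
S = -310 (S = 257 - 567 = -310)
l(H, X) = (H + (3 + H)/(-17 + X))/(H + X)
(l(6, -24) + 1676) + S = ((3 - 16*6 + 6*(-24))/((-24)² - 17*6 - 17*(-24) + 6*(-24)) + 1676) - 310 = ((3 - 96 - 144)/(576 - 102 + 408 - 144) + 1676) - 310 = (-237/738 + 1676) - 310 = ((1/738)*(-237) + 1676) - 310 = (-79/246 + 1676) - 310 = 412217/246 - 310 = 335957/246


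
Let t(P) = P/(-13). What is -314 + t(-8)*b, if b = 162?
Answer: -2786/13 ≈ -214.31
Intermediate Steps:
t(P) = -P/13 (t(P) = P*(-1/13) = -P/13)
-314 + t(-8)*b = -314 - 1/13*(-8)*162 = -314 + (8/13)*162 = -314 + 1296/13 = -2786/13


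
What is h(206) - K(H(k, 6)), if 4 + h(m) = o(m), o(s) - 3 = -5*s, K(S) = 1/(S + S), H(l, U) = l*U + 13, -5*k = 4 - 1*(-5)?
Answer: -22687/22 ≈ -1031.2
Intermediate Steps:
k = -9/5 (k = -(4 - 1*(-5))/5 = -(4 + 5)/5 = -⅕*9 = -9/5 ≈ -1.8000)
H(l, U) = 13 + U*l (H(l, U) = U*l + 13 = 13 + U*l)
K(S) = 1/(2*S)
o(s) = 3 - 5*s
h(m) = -1 - 5*m (h(m) = -4 + (3 - 5*m) = -1 - 5*m)
h(206) - K(H(k, 6)) = (-1 - 5*206) - 1/(2*(13 + 6*(-9/5))) = (-1 - 1030) - 1/(2*(13 - 54/5)) = -1031 - 1/(2*11/5) = -1031 - 5/(2*11) = -1031 - 1*5/22 = -1031 - 5/22 = -22687/22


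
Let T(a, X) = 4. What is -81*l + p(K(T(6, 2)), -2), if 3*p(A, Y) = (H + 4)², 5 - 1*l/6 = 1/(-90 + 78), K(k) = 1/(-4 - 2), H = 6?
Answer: -14623/6 ≈ -2437.2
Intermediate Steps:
K(k) = -⅙ (K(k) = 1/(-6) = -⅙)
l = 61/2 (l = 30 - 6/(-90 + 78) = 30 - 6/(-12) = 30 - 6*(-1/12) = 30 + ½ = 61/2 ≈ 30.500)
p(A, Y) = 100/3 (p(A, Y) = (6 + 4)²/3 = (⅓)*10² = (⅓)*100 = 100/3)
-81*l + p(K(T(6, 2)), -2) = -81*61/2 + 100/3 = -4941/2 + 100/3 = -14623/6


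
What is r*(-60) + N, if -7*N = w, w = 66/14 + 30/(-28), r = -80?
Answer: 470349/98 ≈ 4799.5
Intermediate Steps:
w = 51/14 (w = 66*(1/14) + 30*(-1/28) = 33/7 - 15/14 = 51/14 ≈ 3.6429)
N = -51/98 (N = -1/7*51/14 = -51/98 ≈ -0.52041)
r*(-60) + N = -80*(-60) - 51/98 = 4800 - 51/98 = 470349/98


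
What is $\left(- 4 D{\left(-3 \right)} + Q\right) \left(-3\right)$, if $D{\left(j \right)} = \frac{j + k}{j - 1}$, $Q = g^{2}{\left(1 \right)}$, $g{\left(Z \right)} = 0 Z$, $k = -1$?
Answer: $12$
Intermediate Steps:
$g{\left(Z \right)} = 0$
$Q = 0$ ($Q = 0^{2} = 0$)
$D{\left(j \right)} = 1$ ($D{\left(j \right)} = \frac{j - 1}{j - 1} = \frac{-1 + j}{-1 + j} = 1$)
$\left(- 4 D{\left(-3 \right)} + Q\right) \left(-3\right) = \left(\left(-4\right) 1 + 0\right) \left(-3\right) = \left(-4 + 0\right) \left(-3\right) = \left(-4\right) \left(-3\right) = 12$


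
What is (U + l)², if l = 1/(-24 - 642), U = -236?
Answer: 24704609329/443556 ≈ 55697.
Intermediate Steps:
l = -1/666 (l = 1/(-666) = -1/666 ≈ -0.0015015)
(U + l)² = (-236 - 1/666)² = (-157177/666)² = 24704609329/443556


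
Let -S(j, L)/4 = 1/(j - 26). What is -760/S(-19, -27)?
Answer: -8550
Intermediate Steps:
S(j, L) = -4/(-26 + j) (S(j, L) = -4/(j - 26) = -4/(-26 + j))
-760/S(-19, -27) = -760/((-4/(-26 - 19))) = -760/((-4/(-45))) = -760/((-4*(-1/45))) = -760/4/45 = -760*45/4 = -8550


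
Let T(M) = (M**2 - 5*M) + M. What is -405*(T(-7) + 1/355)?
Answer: -2214216/71 ≈ -31186.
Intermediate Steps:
T(M) = M**2 - 4*M
-405*(T(-7) + 1/355) = -405*(-7*(-4 - 7) + 1/355) = -405*(-7*(-11) + 1/355) = -405*(77 + 1/355) = -405*27336/355 = -2214216/71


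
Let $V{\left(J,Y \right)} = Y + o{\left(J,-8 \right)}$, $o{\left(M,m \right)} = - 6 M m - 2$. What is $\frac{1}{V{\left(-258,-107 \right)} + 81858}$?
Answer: $\frac{1}{69365} \approx 1.4416 \cdot 10^{-5}$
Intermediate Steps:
$o{\left(M,m \right)} = -2 - 6 M m$ ($o{\left(M,m \right)} = - 6 M m - 2 = -2 - 6 M m$)
$V{\left(J,Y \right)} = -2 + Y + 48 J$ ($V{\left(J,Y \right)} = Y - \left(2 + 6 J \left(-8\right)\right) = Y + \left(-2 + 48 J\right) = -2 + Y + 48 J$)
$\frac{1}{V{\left(-258,-107 \right)} + 81858} = \frac{1}{\left(-2 - 107 + 48 \left(-258\right)\right) + 81858} = \frac{1}{\left(-2 - 107 - 12384\right) + 81858} = \frac{1}{-12493 + 81858} = \frac{1}{69365}$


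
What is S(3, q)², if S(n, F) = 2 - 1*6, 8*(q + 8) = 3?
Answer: 16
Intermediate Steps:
q = -61/8 (q = -8 + (⅛)*3 = -8 + 3/8 = -61/8 ≈ -7.6250)
S(n, F) = -4 (S(n, F) = 2 - 6 = -4)
S(3, q)² = (-4)² = 16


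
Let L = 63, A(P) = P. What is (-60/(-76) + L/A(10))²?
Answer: 1814409/36100 ≈ 50.261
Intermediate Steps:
(-60/(-76) + L/A(10))² = (-60/(-76) + 63/10)² = (-60*(-1/76) + 63*(⅒))² = (15/19 + 63/10)² = (1347/190)² = 1814409/36100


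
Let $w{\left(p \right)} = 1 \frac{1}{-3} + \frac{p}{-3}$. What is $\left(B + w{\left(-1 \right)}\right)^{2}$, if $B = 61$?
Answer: $3721$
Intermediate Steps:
$w{\left(p \right)} = - \frac{1}{3} - \frac{p}{3}$ ($w{\left(p \right)} = 1 \left(- \frac{1}{3}\right) + p \left(- \frac{1}{3}\right) = - \frac{1}{3} - \frac{p}{3}$)
$\left(B + w{\left(-1 \right)}\right)^{2} = \left(61 - 0\right)^{2} = \left(61 + \left(- \frac{1}{3} + \frac{1}{3}\right)\right)^{2} = \left(61 + 0\right)^{2} = 61^{2} = 3721$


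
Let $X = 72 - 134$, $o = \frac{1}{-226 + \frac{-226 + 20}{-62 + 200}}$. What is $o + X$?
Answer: $- \frac{973283}{15697} \approx -62.004$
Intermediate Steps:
$o = - \frac{69}{15697}$ ($o = \frac{1}{-226 - \frac{206}{138}} = \frac{1}{-226 - \frac{103}{69}} = \frac{1}{- \frac{15697}{69}} = - \frac{69}{15697} \approx -0.0043957$)
$X = -62$ ($X = 72 - 134 = -62$)
$o + X = - \frac{69}{15697} - 62 = - \frac{973283}{15697}$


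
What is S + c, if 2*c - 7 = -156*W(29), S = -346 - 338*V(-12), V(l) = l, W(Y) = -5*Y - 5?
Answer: 30827/2 ≈ 15414.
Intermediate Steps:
W(Y) = -5 - 5*Y
S = 3710 (S = -346 - 338*(-12) = -346 + 4056 = 3710)
c = 23407/2 (c = 7/2 + (-156*(-5 - 5*29))/2 = 7/2 + (-156*(-5 - 145))/2 = 7/2 + (-156*(-150))/2 = 7/2 + (½)*23400 = 7/2 + 11700 = 23407/2 ≈ 11704.)
S + c = 3710 + 23407/2 = 30827/2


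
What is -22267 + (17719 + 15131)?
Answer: 10583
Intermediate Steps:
-22267 + (17719 + 15131) = -22267 + 32850 = 10583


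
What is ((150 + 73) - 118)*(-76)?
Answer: -7980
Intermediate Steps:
((150 + 73) - 118)*(-76) = (223 - 118)*(-76) = 105*(-76) = -7980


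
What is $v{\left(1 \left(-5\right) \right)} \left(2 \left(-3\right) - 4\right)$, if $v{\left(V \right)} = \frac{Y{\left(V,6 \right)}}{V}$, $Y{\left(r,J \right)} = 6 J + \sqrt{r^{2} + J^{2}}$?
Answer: $72 + 2 \sqrt{61} \approx 87.62$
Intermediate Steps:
$Y{\left(r,J \right)} = \sqrt{J^{2} + r^{2}} + 6 J$ ($Y{\left(r,J \right)} = 6 J + \sqrt{J^{2} + r^{2}} = \sqrt{J^{2} + r^{2}} + 6 J$)
$v{\left(V \right)} = \frac{36 + \sqrt{36 + V^{2}}}{V}$ ($v{\left(V \right)} = \frac{\sqrt{6^{2} + V^{2}} + 6 \cdot 6}{V} = \frac{\sqrt{36 + V^{2}} + 36}{V} = \frac{36 + \sqrt{36 + V^{2}}}{V}$)
$v{\left(1 \left(-5\right) \right)} \left(2 \left(-3\right) - 4\right) = \frac{36 + \sqrt{36 + \left(1 \left(-5\right)\right)^{2}}}{1 \left(-5\right)} \left(2 \left(-3\right) - 4\right) = \frac{36 + \sqrt{36 + \left(-5\right)^{2}}}{-5} \left(-6 - 4\right) = - \frac{36 + \sqrt{36 + 25}}{5} \left(-10\right) = - \frac{36 + \sqrt{61}}{5} \left(-10\right) = \left(- \frac{36}{5} - \frac{\sqrt{61}}{5}\right) \left(-10\right) = 72 + 2 \sqrt{61}$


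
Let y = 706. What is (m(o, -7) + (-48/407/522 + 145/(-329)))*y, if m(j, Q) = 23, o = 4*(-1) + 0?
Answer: 185538893996/11649561 ≈ 15927.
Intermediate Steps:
o = -4 (o = -4 + 0 = -4)
(m(o, -7) + (-48/407/522 + 145/(-329)))*y = (23 + (-48/407/522 + 145/(-329)))*706 = (23 + (-48*1/407*(1/522) + 145*(-1/329)))*706 = (23 + (-48/407*1/522 - 145/329))*706 = (23 + (-8/35409 - 145/329))*706 = (23 - 5136937/11649561)*706 = (262802966/11649561)*706 = 185538893996/11649561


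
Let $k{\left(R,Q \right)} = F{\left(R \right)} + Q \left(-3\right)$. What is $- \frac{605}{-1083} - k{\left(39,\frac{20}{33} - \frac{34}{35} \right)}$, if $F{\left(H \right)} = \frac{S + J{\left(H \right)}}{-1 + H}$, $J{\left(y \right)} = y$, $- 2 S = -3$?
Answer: $- \frac{2673949}{1667820} \approx -1.6033$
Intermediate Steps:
$S = \frac{3}{2}$ ($S = \left(- \frac{1}{2}\right) \left(-3\right) = \frac{3}{2} \approx 1.5$)
$F{\left(H \right)} = \frac{\frac{3}{2} + H}{-1 + H}$
$k{\left(R,Q \right)} = - 3 Q + \frac{\frac{3}{2} + R}{-1 + R}$ ($k{\left(R,Q \right)} = \frac{\frac{3}{2} + R}{-1 + R} + Q \left(-3\right) = \frac{\frac{3}{2} + R}{-1 + R} - 3 Q = - 3 Q + \frac{\frac{3}{2} + R}{-1 + R}$)
$- \frac{605}{-1083} - k{\left(39,\frac{20}{33} - \frac{34}{35} \right)} = - \frac{605}{-1083} - \frac{\frac{3}{2} + 39 - 3 \left(\frac{20}{33} - \frac{34}{35}\right) \left(-1 + 39\right)}{-1 + 39} = \left(-605\right) \left(- \frac{1}{1083}\right) - \frac{\frac{3}{2} + 39 - 3 \left(20 \cdot \frac{1}{33} - \frac{34}{35}\right) 38}{38} = \frac{605}{1083} - \frac{\frac{3}{2} + 39 - 3 \left(\frac{20}{33} - \frac{34}{35}\right) 38}{38} = \frac{605}{1083} - \frac{\frac{3}{2} + 39 - \left(- \frac{422}{385}\right) 38}{38} = \frac{605}{1083} - \frac{\frac{3}{2} + 39 + \frac{16036}{385}}{38} = \frac{605}{1083} - \frac{1}{38} \cdot \frac{63257}{770} = \frac{605}{1083} - \frac{63257}{29260} = - \frac{2673949}{1667820}$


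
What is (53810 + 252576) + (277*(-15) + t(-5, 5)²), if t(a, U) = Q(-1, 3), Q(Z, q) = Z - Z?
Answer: 302231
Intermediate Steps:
Q(Z, q) = 0
t(a, U) = 0
(53810 + 252576) + (277*(-15) + t(-5, 5)²) = (53810 + 252576) + (277*(-15) + 0²) = 306386 + (-4155 + 0) = 306386 - 4155 = 302231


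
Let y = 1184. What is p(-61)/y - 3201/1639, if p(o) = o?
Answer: -353633/176416 ≈ -2.0045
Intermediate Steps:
p(-61)/y - 3201/1639 = -61/1184 - 3201/1639 = -61*1/1184 - 3201*1/1639 = -61/1184 - 291/149 = -353633/176416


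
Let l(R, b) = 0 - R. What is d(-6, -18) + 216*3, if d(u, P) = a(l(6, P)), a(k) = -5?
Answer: 643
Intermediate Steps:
l(R, b) = -R
d(u, P) = -5
d(-6, -18) + 216*3 = -5 + 216*3 = -5 + 648 = 643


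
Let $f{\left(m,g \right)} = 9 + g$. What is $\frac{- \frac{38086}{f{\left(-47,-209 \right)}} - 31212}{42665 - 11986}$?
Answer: $- \frac{3102157}{3067900} \approx -1.0112$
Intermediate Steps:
$\frac{- \frac{38086}{f{\left(-47,-209 \right)}} - 31212}{42665 - 11986} = \frac{- \frac{38086}{9 - 209} - 31212}{42665 - 11986} = \frac{- \frac{38086}{-200} - 31212}{30679} = \left(\left(-38086\right) \left(- \frac{1}{200}\right) - 31212\right) \frac{1}{30679} = \left(\frac{19043}{100} - 31212\right) \frac{1}{30679} = \left(- \frac{3102157}{100}\right) \frac{1}{30679} = - \frac{3102157}{3067900}$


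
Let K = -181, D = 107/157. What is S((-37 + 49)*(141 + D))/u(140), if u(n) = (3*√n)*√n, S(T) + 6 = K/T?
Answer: -46571/3203136 ≈ -0.014539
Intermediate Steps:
D = 107/157 (D = 107*(1/157) = 107/157 ≈ 0.68153)
S(T) = -6 - 181/T
u(n) = 3*n
S((-37 + 49)*(141 + D))/u(140) = (-6 - 181*1/((-37 + 49)*(141 + 107/157)))/((3*140)) = (-6 - 181/(12*(22244/157)))/420 = (-6 - 181/266928/157)*(1/420) = (-6 - 181*157/266928)*(1/420) = (-6 - 28417/266928)*(1/420) = -1629985/266928*1/420 = -46571/3203136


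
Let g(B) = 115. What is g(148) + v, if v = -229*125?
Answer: -28510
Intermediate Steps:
v = -28625
g(148) + v = 115 - 28625 = -28510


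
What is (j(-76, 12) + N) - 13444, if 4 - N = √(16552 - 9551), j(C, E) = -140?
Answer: -13580 - √7001 ≈ -13664.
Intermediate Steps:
N = 4 - √7001 (N = 4 - √(16552 - 9551) = 4 - √7001 ≈ -79.672)
(j(-76, 12) + N) - 13444 = (-140 + (4 - √7001)) - 13444 = (-136 - √7001) - 13444 = -13580 - √7001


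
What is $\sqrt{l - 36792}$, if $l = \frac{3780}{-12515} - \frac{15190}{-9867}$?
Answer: $\frac{i \sqrt{22440407813794244274}}{24697101} \approx 191.81 i$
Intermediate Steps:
$l = \frac{30561118}{24697101}$ ($l = 3780 \left(- \frac{1}{12515}\right) - - \frac{15190}{9867} = - \frac{756}{2503} + \frac{15190}{9867} = \frac{30561118}{24697101} \approx 1.2374$)
$\sqrt{l - 36792} = \sqrt{\frac{30561118}{24697101} - 36792} = \sqrt{- \frac{908625178874}{24697101}} = \frac{i \sqrt{22440407813794244274}}{24697101}$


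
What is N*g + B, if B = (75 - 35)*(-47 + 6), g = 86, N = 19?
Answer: -6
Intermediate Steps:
B = -1640 (B = 40*(-41) = -1640)
N*g + B = 19*86 - 1640 = 1634 - 1640 = -6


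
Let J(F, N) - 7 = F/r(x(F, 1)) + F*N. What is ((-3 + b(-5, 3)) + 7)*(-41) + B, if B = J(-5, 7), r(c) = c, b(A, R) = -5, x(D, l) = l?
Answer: 8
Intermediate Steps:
J(F, N) = 7 + F + F*N (J(F, N) = 7 + (F/1 + F*N) = 7 + (1*F + F*N) = 7 + (F + F*N) = 7 + F + F*N)
B = -33 (B = 7 - 5 - 5*7 = 7 - 5 - 35 = -33)
((-3 + b(-5, 3)) + 7)*(-41) + B = ((-3 - 5) + 7)*(-41) - 33 = (-8 + 7)*(-41) - 33 = -1*(-41) - 33 = 41 - 33 = 8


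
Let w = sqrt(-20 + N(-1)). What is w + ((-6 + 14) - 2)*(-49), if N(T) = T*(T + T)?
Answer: -294 + 3*I*sqrt(2) ≈ -294.0 + 4.2426*I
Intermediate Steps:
N(T) = 2*T**2 (N(T) = T*(2*T) = 2*T**2)
w = 3*I*sqrt(2) (w = sqrt(-20 + 2*(-1)**2) = sqrt(-20 + 2*1) = sqrt(-20 + 2) = sqrt(-18) = 3*I*sqrt(2) ≈ 4.2426*I)
w + ((-6 + 14) - 2)*(-49) = 3*I*sqrt(2) + ((-6 + 14) - 2)*(-49) = 3*I*sqrt(2) + (8 - 2)*(-49) = 3*I*sqrt(2) + 6*(-49) = 3*I*sqrt(2) - 294 = -294 + 3*I*sqrt(2)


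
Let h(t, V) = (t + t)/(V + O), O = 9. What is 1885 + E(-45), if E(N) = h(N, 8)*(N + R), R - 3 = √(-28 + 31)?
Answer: 35825/17 - 90*√3/17 ≈ 2098.2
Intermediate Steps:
h(t, V) = 2*t/(9 + V) (h(t, V) = (t + t)/(V + 9) = (2*t)/(9 + V) = 2*t/(9 + V))
R = 3 + √3 (R = 3 + √(-28 + 31) = 3 + √3 ≈ 4.7320)
E(N) = 2*N*(3 + N + √3)/17 (E(N) = (2*N/(9 + 8))*(N + (3 + √3)) = (2*N/17)*(3 + N + √3) = 2*N*(3 + N + √3)/17)
1885 + E(-45) = 1885 + (2/17)*(-45)*(3 - 45 + √3) = 1885 + (2/17)*(-45)*(-42 + √3) = 1885 + (3780/17 - 90*√3/17) = 35825/17 - 90*√3/17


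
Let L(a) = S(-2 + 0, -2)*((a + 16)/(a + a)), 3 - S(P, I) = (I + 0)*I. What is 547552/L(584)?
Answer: -79942592/75 ≈ -1.0659e+6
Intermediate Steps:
S(P, I) = 3 - I**2 (S(P, I) = 3 - (I + 0)*I = 3 - I*I = 3 - I**2)
L(a) = -(16 + a)/(2*a) (L(a) = (3 - 1*(-2)**2)*((a + 16)/(a + a)) = (3 - 1*4)*((16 + a)/((2*a))) = (3 - 4)*((16 + a)*(1/(2*a))) = -(16 + a)/(2*a))
547552/L(584) = 547552/(((1/2)*(-16 - 1*584)/584)) = 547552/(((1/2)*(1/584)*(-16 - 584))) = 547552/(((1/2)*(1/584)*(-600))) = 547552/(-75/146) = 547552*(-146/75) = -79942592/75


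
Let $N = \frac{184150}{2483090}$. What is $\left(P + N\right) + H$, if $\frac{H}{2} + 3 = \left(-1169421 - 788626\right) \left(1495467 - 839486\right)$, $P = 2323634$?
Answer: $- \frac{637876255986096659}{248309} \approx -2.5689 \cdot 10^{12}$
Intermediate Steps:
$N = \frac{18415}{248309}$ ($N = 184150 \cdot \frac{1}{2483090} = \frac{18415}{248309} \approx 0.074162$)
$H = -2568883258220$ ($H = -6 + 2 \left(-1169421 - 788626\right) \left(1495467 - 839486\right) = -6 + 2 \left(\left(-1958047\right) 655981\right) = -6 + 2 \left(-1284441629107\right) = -6 - 2568883258214 = -2568883258220$)
$\left(P + N\right) + H = \left(2323634 + \frac{18415}{248309}\right) - 2568883258220 = \frac{576979253321}{248309} - 2568883258220 = - \frac{637876255986096659}{248309}$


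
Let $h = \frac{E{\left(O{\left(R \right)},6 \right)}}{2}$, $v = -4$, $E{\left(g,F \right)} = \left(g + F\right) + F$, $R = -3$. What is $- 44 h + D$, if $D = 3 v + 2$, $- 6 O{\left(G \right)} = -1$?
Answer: $- \frac{833}{3} \approx -277.67$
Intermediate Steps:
$O{\left(G \right)} = \frac{1}{6}$ ($O{\left(G \right)} = \left(- \frac{1}{6}\right) \left(-1\right) = \frac{1}{6}$)
$E{\left(g,F \right)} = g + 2 F$ ($E{\left(g,F \right)} = \left(F + g\right) + F = g + 2 F$)
$h = \frac{73}{12}$ ($h = \frac{\frac{1}{6} + 2 \cdot 6}{2} = \left(\frac{1}{6} + 12\right) \frac{1}{2} = \frac{73}{6} \cdot \frac{1}{2} = \frac{73}{12} \approx 6.0833$)
$D = -10$ ($D = 3 \left(-4\right) + 2 = -12 + 2 = -10$)
$- 44 h + D = \left(-44\right) \frac{73}{12} - 10 = - \frac{803}{3} - 10 = - \frac{833}{3}$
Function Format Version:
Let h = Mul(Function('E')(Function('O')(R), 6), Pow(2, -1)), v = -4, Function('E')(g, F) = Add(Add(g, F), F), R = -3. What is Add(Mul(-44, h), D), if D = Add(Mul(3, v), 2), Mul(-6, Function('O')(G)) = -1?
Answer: Rational(-833, 3) ≈ -277.67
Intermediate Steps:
Function('O')(G) = Rational(1, 6) (Function('O')(G) = Mul(Rational(-1, 6), -1) = Rational(1, 6))
Function('E')(g, F) = Add(g, Mul(2, F)) (Function('E')(g, F) = Add(Add(F, g), F) = Add(g, Mul(2, F)))
h = Rational(73, 12) (h = Mul(Add(Rational(1, 6), Mul(2, 6)), Pow(2, -1)) = Mul(Add(Rational(1, 6), 12), Rational(1, 2)) = Mul(Rational(73, 6), Rational(1, 2)) = Rational(73, 12) ≈ 6.0833)
D = -10 (D = Add(Mul(3, -4), 2) = Add(-12, 2) = -10)
Add(Mul(-44, h), D) = Add(Mul(-44, Rational(73, 12)), -10) = Add(Rational(-803, 3), -10) = Rational(-833, 3)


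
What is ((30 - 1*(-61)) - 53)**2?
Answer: 1444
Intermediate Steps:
((30 - 1*(-61)) - 53)**2 = ((30 + 61) - 53)**2 = (91 - 53)**2 = 38**2 = 1444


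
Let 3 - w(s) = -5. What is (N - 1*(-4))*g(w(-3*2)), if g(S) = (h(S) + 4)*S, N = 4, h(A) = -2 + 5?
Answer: 448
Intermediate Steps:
h(A) = 3
w(s) = 8 (w(s) = 3 - 1*(-5) = 3 + 5 = 8)
g(S) = 7*S (g(S) = (3 + 4)*S = 7*S)
(N - 1*(-4))*g(w(-3*2)) = (4 - 1*(-4))*(7*8) = (4 + 4)*56 = 8*56 = 448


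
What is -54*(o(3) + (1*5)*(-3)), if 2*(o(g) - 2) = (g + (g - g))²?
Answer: 459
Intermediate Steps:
o(g) = 2 + g²/2 (o(g) = 2 + (g + (g - g))²/2 = 2 + (g + 0)²/2 = 2 + g²/2)
-54*(o(3) + (1*5)*(-3)) = -54*((2 + (½)*3²) + (1*5)*(-3)) = -54*((2 + (½)*9) + 5*(-3)) = -54*((2 + 9/2) - 15) = -54*(13/2 - 15) = -54*(-17/2) = 459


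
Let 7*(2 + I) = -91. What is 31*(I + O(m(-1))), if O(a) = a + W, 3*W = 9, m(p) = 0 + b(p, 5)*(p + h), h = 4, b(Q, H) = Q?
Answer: -465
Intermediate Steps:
I = -15 (I = -2 + (⅐)*(-91) = -2 - 13 = -15)
m(p) = p*(4 + p) (m(p) = 0 + p*(p + 4) = 0 + p*(4 + p) = p*(4 + p))
W = 3 (W = (⅓)*9 = 3)
O(a) = 3 + a (O(a) = a + 3 = 3 + a)
31*(I + O(m(-1))) = 31*(-15 + (3 - (4 - 1))) = 31*(-15 + (3 - 1*3)) = 31*(-15 + (3 - 3)) = 31*(-15 + 0) = 31*(-15) = -465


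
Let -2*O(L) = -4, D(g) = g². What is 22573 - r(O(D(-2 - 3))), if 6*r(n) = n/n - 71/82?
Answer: 11105905/492 ≈ 22573.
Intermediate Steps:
O(L) = 2 (O(L) = -½*(-4) = 2)
r(n) = 11/492 (r(n) = (n/n - 71/82)/6 = (1 - 71*1/82)/6 = (1 - 71/82)/6 = (⅙)*(11/82) = 11/492)
22573 - r(O(D(-2 - 3))) = 22573 - 1*11/492 = 22573 - 11/492 = 11105905/492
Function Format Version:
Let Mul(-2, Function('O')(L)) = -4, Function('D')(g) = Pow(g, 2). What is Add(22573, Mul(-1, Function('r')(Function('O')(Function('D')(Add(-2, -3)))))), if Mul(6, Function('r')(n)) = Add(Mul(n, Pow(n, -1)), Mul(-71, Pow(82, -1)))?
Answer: Rational(11105905, 492) ≈ 22573.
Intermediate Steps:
Function('O')(L) = 2 (Function('O')(L) = Mul(Rational(-1, 2), -4) = 2)
Function('r')(n) = Rational(11, 492) (Function('r')(n) = Mul(Rational(1, 6), Add(Mul(n, Pow(n, -1)), Mul(-71, Pow(82, -1)))) = Mul(Rational(1, 6), Add(1, Mul(-71, Rational(1, 82)))) = Mul(Rational(1, 6), Add(1, Rational(-71, 82))) = Mul(Rational(1, 6), Rational(11, 82)) = Rational(11, 492))
Add(22573, Mul(-1, Function('r')(Function('O')(Function('D')(Add(-2, -3)))))) = Add(22573, Mul(-1, Rational(11, 492))) = Add(22573, Rational(-11, 492)) = Rational(11105905, 492)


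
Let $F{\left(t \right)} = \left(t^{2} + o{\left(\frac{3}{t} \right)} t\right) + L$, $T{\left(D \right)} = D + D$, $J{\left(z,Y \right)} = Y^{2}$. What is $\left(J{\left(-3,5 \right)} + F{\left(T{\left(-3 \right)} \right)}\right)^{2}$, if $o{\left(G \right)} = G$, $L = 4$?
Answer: $4624$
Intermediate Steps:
$T{\left(D \right)} = 2 D$
$F{\left(t \right)} = 7 + t^{2}$ ($F{\left(t \right)} = \left(t^{2} + \frac{3}{t} t\right) + 4 = \left(t^{2} + 3\right) + 4 = \left(3 + t^{2}\right) + 4 = 7 + t^{2}$)
$\left(J{\left(-3,5 \right)} + F{\left(T{\left(-3 \right)} \right)}\right)^{2} = \left(5^{2} + \left(7 + \left(2 \left(-3\right)\right)^{2}\right)\right)^{2} = \left(25 + \left(7 + \left(-6\right)^{2}\right)\right)^{2} = \left(25 + \left(7 + 36\right)\right)^{2} = \left(25 + 43\right)^{2} = 68^{2} = 4624$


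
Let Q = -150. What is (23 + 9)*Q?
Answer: -4800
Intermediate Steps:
(23 + 9)*Q = (23 + 9)*(-150) = 32*(-150) = -4800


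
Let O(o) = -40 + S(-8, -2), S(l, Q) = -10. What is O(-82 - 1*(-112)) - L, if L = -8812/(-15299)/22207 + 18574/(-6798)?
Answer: -54584463696047/1154792891307 ≈ -47.268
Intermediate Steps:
O(o) = -50 (O(o) = -40 - 10 = -50)
L = -3155180869303/1154792891307 (L = -8812*(-1/15299)*(1/22207) + 18574*(-1/6798) = (8812/15299)*(1/22207) - 9287/3399 = 8812/339744893 - 9287/3399 = -3155180869303/1154792891307 ≈ -2.7322)
O(-82 - 1*(-112)) - L = -50 - 1*(-3155180869303/1154792891307) = -50 + 3155180869303/1154792891307 = -54584463696047/1154792891307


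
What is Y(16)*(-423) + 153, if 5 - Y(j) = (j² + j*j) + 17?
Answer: 221805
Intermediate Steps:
Y(j) = -12 - 2*j² (Y(j) = 5 - ((j² + j*j) + 17) = 5 - ((j² + j²) + 17) = 5 - (2*j² + 17) = 5 - (17 + 2*j²) = 5 + (-17 - 2*j²) = -12 - 2*j²)
Y(16)*(-423) + 153 = (-12 - 2*16²)*(-423) + 153 = (-12 - 2*256)*(-423) + 153 = (-12 - 512)*(-423) + 153 = -524*(-423) + 153 = 221652 + 153 = 221805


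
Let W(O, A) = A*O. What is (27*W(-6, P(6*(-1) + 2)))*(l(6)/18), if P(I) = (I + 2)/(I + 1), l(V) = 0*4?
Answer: 0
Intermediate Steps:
l(V) = 0
P(I) = (2 + I)/(1 + I)
(27*W(-6, P(6*(-1) + 2)))*(l(6)/18) = (27*(((2 + (6*(-1) + 2))/(1 + (6*(-1) + 2)))*(-6)))*(0/18) = (27*(((2 + (-6 + 2))/(1 + (-6 + 2)))*(-6)))*(0*(1/18)) = (27*(((2 - 4)/(1 - 4))*(-6)))*0 = (27*((-2/(-3))*(-6)))*0 = (27*(-1/3*(-2)*(-6)))*0 = (27*((2/3)*(-6)))*0 = (27*(-4))*0 = -108*0 = 0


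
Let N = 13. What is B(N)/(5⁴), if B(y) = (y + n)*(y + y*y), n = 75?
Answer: 16016/625 ≈ 25.626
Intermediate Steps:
B(y) = (75 + y)*(y + y²) (B(y) = (y + 75)*(y + y*y) = (75 + y)*(y + y²))
B(N)/(5⁴) = (13*(75 + 13² + 76*13))/(5⁴) = (13*(75 + 169 + 988))/625 = (13*1232)*(1/625) = 16016*(1/625) = 16016/625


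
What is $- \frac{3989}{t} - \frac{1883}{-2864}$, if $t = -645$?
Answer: $\frac{12639031}{1847280} \approx 6.842$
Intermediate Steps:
$- \frac{3989}{t} - \frac{1883}{-2864} = - \frac{3989}{-645} - \frac{1883}{-2864} = \left(-3989\right) \left(- \frac{1}{645}\right) - - \frac{1883}{2864} = \frac{3989}{645} + \frac{1883}{2864} = \frac{12639031}{1847280}$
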